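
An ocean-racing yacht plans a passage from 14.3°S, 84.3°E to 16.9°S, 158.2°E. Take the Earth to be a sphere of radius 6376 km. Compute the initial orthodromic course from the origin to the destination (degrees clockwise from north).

103.2°

θ = atan2( sin Δλ·cos φ₂ ,  cos φ₁ sin φ₂ − sin φ₁ cos φ₂ cos Δλ )
  = atan2(+0.9193, -0.2162) = 103.23°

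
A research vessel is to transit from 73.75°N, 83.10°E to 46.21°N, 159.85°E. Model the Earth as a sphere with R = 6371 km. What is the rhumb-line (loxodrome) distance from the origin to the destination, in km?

5009 km

Δψ = ln[tan(π/4+φ₂/2)/tan(π/4+φ₁/2)] = -1.0350;  Δφ = -0.4807 rad,  Δλ = +1.3395 rad
q = Δφ/Δψ = 0.4644
d = R·√(Δφ² + q²Δλ²) = 6371·0.78616 = 5009 km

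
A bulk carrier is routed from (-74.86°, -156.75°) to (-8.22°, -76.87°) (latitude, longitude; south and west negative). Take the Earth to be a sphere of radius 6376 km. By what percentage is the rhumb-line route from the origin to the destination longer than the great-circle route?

4.6%

Great circle: σ = 1.3863 rad → d_gc = Rσ = 8839.2 km
Rhumb: Δφ = +1.1631, Δλ = +1.3942, Δψ = +1.8742, q = Δφ/Δψ = 0.6206 → d_rh = R√(Δφ²+q²Δλ²) = 9242.6 km
Excess = (9242.6 − 8839.2) / 8839.2 = 403.4 / 8839.2 = 4.56% ≈ 4.6%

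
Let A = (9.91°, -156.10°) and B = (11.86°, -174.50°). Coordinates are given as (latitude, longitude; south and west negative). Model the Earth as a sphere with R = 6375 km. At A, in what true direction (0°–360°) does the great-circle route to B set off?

θ = atan2( sin Δλ·cos φ₂ ,  cos φ₁ sin φ₂ − sin φ₁ cos φ₂ cos Δλ )
  = atan2(-0.3089, +0.0426) = 277.86°

277.9°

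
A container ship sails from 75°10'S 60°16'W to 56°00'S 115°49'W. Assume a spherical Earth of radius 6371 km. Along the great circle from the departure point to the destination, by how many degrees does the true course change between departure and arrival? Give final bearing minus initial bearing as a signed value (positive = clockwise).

Initial bearing θ₁ = atan2(sin Δλ cos φ₂, cos φ₁ sin φ₂ − sin φ₁ cos φ₂ cos Δλ) = 281.47°
Final bearing θ₂ = (initial bearing from the destination back to the start) + 180° = 333.34°
Δθ = θ₂ − θ₁ = +51.9°

+51.9°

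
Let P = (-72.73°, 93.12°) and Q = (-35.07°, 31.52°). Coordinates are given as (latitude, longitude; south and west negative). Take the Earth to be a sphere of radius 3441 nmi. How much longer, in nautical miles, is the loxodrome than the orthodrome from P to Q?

98 nmi

Great circle: cos σ = sin φ₁ sin φ₂ + cos φ₁ cos φ₂ cos Δλ,  σ = 0.8443 rad → d_gc = 2905.3 nmi
Rhumb line: Δψ = +1.2305, q = Δφ/Δψ = 0.5342, d_rh = R√(Δφ²+q²Δλ²) = 3003.5 nmi
Excess = 3003.5 − 2905.3 = 98.2 ≈ 98 nmi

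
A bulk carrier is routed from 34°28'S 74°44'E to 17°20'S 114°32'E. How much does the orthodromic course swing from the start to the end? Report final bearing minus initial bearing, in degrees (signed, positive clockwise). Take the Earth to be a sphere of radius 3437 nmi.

Initial bearing θ₁ = atan2(sin Δλ cos φ₂, cos φ₁ sin φ₂ − sin φ₁ cos φ₂ cos Δλ) = 74.50°
Final bearing θ₂ = (initial bearing from the destination back to the start) + 180° = 56.33°
Δθ = θ₂ − θ₁ = -18.2°

-18.2°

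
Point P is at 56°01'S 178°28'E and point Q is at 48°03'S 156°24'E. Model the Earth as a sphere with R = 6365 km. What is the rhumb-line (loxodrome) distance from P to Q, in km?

1744 km

Δψ = ln[tan(π/4+φ₂/2)/tan(π/4+φ₁/2)] = +0.2268;  Δφ = +0.1390 rad,  Δλ = -0.3851 rad
q = Δφ/Δψ = 0.6131
d = R·√(Δφ² + q²Δλ²) = 6365·0.27402 = 1744 km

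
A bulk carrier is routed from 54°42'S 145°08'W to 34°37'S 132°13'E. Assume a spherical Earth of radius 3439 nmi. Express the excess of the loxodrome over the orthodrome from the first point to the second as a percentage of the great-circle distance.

5.0%

Great circle: σ = 1.0187 rad → d_gc = Rσ = 3503.3 nmi
Rhumb: Δφ = +0.3505, Δλ = -1.4425, Δψ = +0.5005, q = Δφ/Δψ = 0.7004 → d_rh = R√(Δφ²+q²Δλ²) = 3677.8 nmi
Excess = (3677.8 − 3503.3) / 3503.3 = 174.5 / 3503.3 = 4.98% ≈ 5.0%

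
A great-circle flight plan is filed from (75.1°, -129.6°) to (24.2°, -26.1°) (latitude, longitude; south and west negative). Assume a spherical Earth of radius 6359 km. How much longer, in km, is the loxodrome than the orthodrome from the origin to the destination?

Great circle: cos σ = sin φ₁ sin φ₂ + cos φ₁ cos φ₂ cos Δλ,  σ = 1.2224 rad → d_gc = 7773.3 km
Rhumb line: Δψ = -1.5988, q = Δφ/Δψ = 0.5556, d_rh = R√(Δφ²+q²Δλ²) = 8523.5 km
Excess = 8523.5 − 7773.3 = 750.2 ≈ 750 km

750 km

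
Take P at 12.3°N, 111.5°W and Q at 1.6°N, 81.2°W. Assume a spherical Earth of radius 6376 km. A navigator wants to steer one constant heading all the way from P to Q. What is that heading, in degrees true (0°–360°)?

109.6°

Δψ = ln[tan(π/4+φ₂/2)/tan(π/4+φ₁/2)] = -0.1884
Δλ = +0.5288 rad (taken the short way round)
course = atan2(Δλ, Δψ) = 109.61°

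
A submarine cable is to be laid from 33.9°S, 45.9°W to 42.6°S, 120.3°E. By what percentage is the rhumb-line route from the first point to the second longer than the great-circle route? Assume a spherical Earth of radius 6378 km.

Great circle: σ = 1.7883 rad → d_gc = Rσ = 11405.9 km
Rhumb: Δφ = -0.1518, Δλ = +2.9007, Δψ = -0.1938, q = Δφ/Δψ = 0.7836 → d_rh = R√(Δφ²+q²Δλ²) = 14530.0 km
Excess = (14530.0 − 11405.9) / 11405.9 = 3124.1 / 11405.9 = 27.39% ≈ 27.4%

27.4%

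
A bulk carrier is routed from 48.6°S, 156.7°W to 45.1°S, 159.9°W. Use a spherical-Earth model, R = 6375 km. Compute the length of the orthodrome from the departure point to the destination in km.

459 km

Haversine: a = sin²(Δφ/2)+cos φ₁ cos φ₂ sin²(Δλ/2) = 0.00130;  σ = 2·atan2(√a,√(1−a))
σ = 4.127° → d = Rσ = 6375·0.07203 = 459 km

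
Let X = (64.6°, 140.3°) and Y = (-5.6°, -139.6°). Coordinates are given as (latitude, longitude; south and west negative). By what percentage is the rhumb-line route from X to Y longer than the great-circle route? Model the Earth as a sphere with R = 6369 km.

3.0%

Great circle: σ = 1.5856 rad → d_gc = Rσ = 10098.4 km
Rhumb: Δφ = -1.2252, Δλ = +1.3980, Δψ = -1.5880, q = Δφ/Δψ = 0.7716 → d_rh = R√(Δφ²+q²Δλ²) = 10396.7 km
Excess = (10396.7 − 10098.4) / 10098.4 = 298.3 / 10098.4 = 2.954% ≈ 3.0%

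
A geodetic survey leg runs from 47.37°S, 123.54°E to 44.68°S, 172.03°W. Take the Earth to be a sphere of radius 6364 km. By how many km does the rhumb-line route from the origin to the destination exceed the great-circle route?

Great circle: cos σ = sin φ₁ sin φ₂ + cos φ₁ cos φ₂ cos Δλ,  σ = 0.7595 rad → d_gc = 4833.4 km
Rhumb line: Δψ = +0.0676, q = Δφ/Δψ = 0.6941, d_rh = R√(Δφ²+q²Δλ²) = 4976.6 km
Excess = 4976.6 − 4833.4 = 143.2 ≈ 143 km

143 km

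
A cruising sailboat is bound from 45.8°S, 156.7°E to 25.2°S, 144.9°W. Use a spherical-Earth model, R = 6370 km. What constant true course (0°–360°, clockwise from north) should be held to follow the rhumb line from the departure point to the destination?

Δψ = ln[tan(π/4+φ₂/2)/tan(π/4+φ₁/2)] = +0.4465
Δλ = +1.0193 rad (taken the short way round)
course = atan2(Δλ, Δψ) = 66.34°

66.3°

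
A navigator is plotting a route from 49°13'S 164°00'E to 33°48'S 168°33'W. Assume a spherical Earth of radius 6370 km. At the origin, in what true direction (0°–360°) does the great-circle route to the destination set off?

63.0°

θ = atan2( sin Δλ·cos φ₂ ,  cos φ₁ sin φ₂ − sin φ₁ cos φ₂ cos Δλ )
  = atan2(+0.3831, +0.1950) = 63.02°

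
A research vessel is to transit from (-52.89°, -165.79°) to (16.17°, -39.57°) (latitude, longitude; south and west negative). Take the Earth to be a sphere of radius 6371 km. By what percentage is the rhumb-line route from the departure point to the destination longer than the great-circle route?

Great circle: σ = 2.1706 rad → d_gc = Rσ = 13829.0 km
Rhumb: Δφ = +1.2053, Δλ = +2.2030, Δψ = +1.3777, q = Δφ/Δψ = 0.8749 → d_rh = R√(Δφ²+q²Δλ²) = 14482.6 km
Excess = (14482.6 − 13829.0) / 13829.0 = 653.6 / 13829.0 = 4.73% ≈ 4.7%

4.7%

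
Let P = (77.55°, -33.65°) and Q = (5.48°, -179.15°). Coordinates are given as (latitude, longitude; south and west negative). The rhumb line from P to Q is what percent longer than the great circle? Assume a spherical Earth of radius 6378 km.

18.6%

Great circle: σ = 1.6545 rad → d_gc = Rσ = 10552.4 km
Rhumb: Δφ = -1.2579, Δλ = -2.5395, Δψ = -2.1199, q = Δφ/Δψ = 0.5934 → d_rh = R√(Δφ²+q²Δλ²) = 12518.8 km
Excess = (12518.8 − 10552.4) / 10552.4 = 1966.4 / 10552.4 = 18.63% ≈ 18.6%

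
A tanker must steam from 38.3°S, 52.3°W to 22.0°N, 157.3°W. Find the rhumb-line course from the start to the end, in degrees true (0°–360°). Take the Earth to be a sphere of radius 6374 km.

301.4°

Meridional parts: M(φ₁)=-0.7246, M(φ₂)=+0.3938 → ΔM = +1.1184;  Δλ = -1.8326 rad
tan C = Δλ / ΔM = -1.6386 → C = 301.40°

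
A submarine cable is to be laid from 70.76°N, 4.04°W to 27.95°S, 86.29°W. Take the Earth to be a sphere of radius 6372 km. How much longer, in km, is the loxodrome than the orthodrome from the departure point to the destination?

Great circle: cos σ = sin φ₁ sin φ₂ + cos φ₁ cos φ₂ cos Δλ,  σ = 1.9859 rad → d_gc = 12654.0 km
Rhumb line: Δψ = -2.2833, q = Δφ/Δψ = 0.7545, d_rh = R√(Δφ²+q²Δλ²) = 12967.1 km
Excess = 12967.1 − 12654.0 = 313.1 ≈ 313 km

313 km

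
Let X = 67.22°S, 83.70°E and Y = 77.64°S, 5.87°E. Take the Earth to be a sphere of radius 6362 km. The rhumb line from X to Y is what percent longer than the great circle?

Great circle: σ = 0.4075 rad → d_gc = Rσ = 2592.7 km
Rhumb: Δφ = -0.1819, Δλ = -1.3584, Δψ = -0.6208, q = Δφ/Δψ = 0.2929 → d_rh = R√(Δφ²+q²Δλ²) = 2783.5 km
Excess = (2783.5 − 2592.7) / 2592.7 = 190.8 / 2592.7 = 7.36% ≈ 7.4%

7.4%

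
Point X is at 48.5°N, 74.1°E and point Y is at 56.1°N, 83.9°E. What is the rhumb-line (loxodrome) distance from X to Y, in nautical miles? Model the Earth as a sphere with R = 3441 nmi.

581 nmi

Δψ = ln[tan(π/4+φ₂/2)/tan(π/4+φ₁/2)] = +0.2176;  Δφ = +0.1326 rad,  Δλ = +0.1710 rad
q = Δφ/Δψ = 0.6096
d = R·√(Δφ² + q²Δλ²) = 3441·0.16872 = 581 nmi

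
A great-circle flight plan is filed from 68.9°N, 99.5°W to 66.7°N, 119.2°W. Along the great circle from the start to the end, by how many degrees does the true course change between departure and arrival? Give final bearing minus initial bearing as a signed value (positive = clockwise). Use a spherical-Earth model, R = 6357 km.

-18.3°

At departure: θ₁ = atan2(sin Δλ cos φ₂, cos φ₁ sin φ₂ − sin φ₁ cos φ₂ cos Δλ) = 262.82°
At arrival: θ₂ = atan2(sin Δλ cos φ₁, −cos φ₂ sin φ₁ + sin φ₂ cos φ₁ cos Δλ) = 244.55°
Δθ = θ₂ − θ₁ = -18.3°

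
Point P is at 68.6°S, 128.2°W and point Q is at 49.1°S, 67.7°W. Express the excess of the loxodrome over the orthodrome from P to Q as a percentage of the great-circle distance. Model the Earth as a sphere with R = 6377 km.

Great circle: σ = 0.6070 rad → d_gc = Rσ = 3870.6 km
Rhumb: Δφ = +0.3403, Δλ = +1.0559, Δψ = +0.6798, q = Δφ/Δψ = 0.5007 → d_rh = R√(Δφ²+q²Δλ²) = 4009.4 km
Excess = (4009.4 − 3870.6) / 3870.6 = 138.8 / 3870.6 = 3.59% ≈ 3.6%

3.6%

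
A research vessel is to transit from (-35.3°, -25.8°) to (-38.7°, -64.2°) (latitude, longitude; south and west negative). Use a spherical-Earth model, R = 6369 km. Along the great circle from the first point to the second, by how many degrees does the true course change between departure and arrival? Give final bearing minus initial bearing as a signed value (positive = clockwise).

+23.7°

Initial bearing θ₁ = atan2(sin Δλ cos φ₂, cos φ₁ sin φ₂ − sin φ₁ cos φ₂ cos Δλ) = 252.07°
Final bearing θ₂ = (initial bearing from the destination back to the start) + 180° = 275.75°
Δθ = θ₂ − θ₁ = +23.7°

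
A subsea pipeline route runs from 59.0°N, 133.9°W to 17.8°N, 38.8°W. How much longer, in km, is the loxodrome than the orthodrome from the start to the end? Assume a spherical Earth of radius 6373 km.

498 km

Great circle: cos σ = sin φ₁ sin φ₂ + cos φ₁ cos φ₂ cos Δλ,  σ = 1.3506 rad → d_gc = 8607.3 km
Rhumb line: Δψ = -0.9668, q = Δφ/Δψ = 0.7438, d_rh = R√(Δφ²+q²Δλ²) = 9105.1 km
Excess = 9105.1 − 8607.3 = 497.8 ≈ 498 km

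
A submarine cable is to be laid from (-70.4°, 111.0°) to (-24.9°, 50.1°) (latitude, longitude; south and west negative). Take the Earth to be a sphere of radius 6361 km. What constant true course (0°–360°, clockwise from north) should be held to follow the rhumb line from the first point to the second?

Meridional parts: M(φ₁)=-1.7560, M(φ₂)=-0.4490 → ΔM = +1.3071;  Δλ = -1.0629 rad
tan C = Δλ / ΔM = -0.8132 → C = 320.88°

320.9°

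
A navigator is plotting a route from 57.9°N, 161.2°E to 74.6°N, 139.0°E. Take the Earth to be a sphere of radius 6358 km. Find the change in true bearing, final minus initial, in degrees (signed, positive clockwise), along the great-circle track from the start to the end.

Initial bearing θ₁ = atan2(sin Δλ cos φ₂, cos φ₁ sin φ₂ − sin φ₁ cos φ₂ cos Δλ) = 341.74°
Final bearing θ₂ = (initial bearing from the destination back to the start) + 180° = 321.16°
Δθ = θ₂ − θ₁ = -20.6°

-20.6°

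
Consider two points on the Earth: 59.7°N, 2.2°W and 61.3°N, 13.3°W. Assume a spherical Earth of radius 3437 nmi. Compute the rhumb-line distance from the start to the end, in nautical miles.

Rhumb course C = atan2(Δλ, Δψ) with Δψ = ln[tan(π/4+φ₂/2)/tan(π/4+φ₁/2)] = +0.0567, Δλ = -0.1937 → C = 286.32°
d = R·|Δφ| / |cos C| = 3437·0.02793 / 0.28100 = 342 nmi

342 nmi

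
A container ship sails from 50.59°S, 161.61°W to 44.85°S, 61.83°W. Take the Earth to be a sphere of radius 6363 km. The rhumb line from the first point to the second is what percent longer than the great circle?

Great circle: σ = 1.0833 rad → d_gc = Rσ = 6892.9 km
Rhumb: Δφ = +0.1002, Δλ = +1.7415, Δψ = +0.1491, q = Δφ/Δψ = 0.6718 → d_rh = R√(Δφ²+q²Δλ²) = 7471.4 km
Excess = (7471.4 − 6892.9) / 6892.9 = 578.5 / 6892.9 = 8.39% ≈ 8.4%

8.4%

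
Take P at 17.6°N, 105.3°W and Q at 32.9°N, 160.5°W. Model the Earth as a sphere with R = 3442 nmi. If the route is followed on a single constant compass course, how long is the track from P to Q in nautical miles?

Rhumb course C = atan2(Δλ, Δψ) with Δψ = ln[tan(π/4+φ₂/2)/tan(π/4+φ₁/2)] = +0.2965, Δλ = -0.9634 → C = 287.11°
d = R·|Δφ| / |cos C| = 3442·0.26704 / 0.29416 = 3125 nmi

3125 nmi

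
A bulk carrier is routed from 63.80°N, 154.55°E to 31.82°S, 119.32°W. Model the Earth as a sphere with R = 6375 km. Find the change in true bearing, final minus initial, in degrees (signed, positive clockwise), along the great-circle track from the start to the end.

+42.0°

Initial bearing θ₁ = atan2(sin Δλ cos φ₂, cos φ₁ sin φ₂ − sin φ₁ cos φ₂ cos Δλ) = 108.54°
Final bearing θ₂ = (initial bearing from the destination back to the start) + 180° = 150.49°
Δθ = θ₂ − θ₁ = +42.0°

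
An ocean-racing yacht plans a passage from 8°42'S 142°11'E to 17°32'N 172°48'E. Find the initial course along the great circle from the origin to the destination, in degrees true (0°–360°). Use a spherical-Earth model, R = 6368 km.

θ = atan2( sin Δλ·cos φ₂ ,  cos φ₁ sin φ₂ − sin φ₁ cos φ₂ cos Δλ )
  = atan2(+0.4856, +0.4219) = 49.02°

49.0°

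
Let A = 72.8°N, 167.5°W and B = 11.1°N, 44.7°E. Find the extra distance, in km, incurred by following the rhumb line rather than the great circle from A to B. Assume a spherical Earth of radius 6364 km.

Great circle: cos σ = sin φ₁ sin φ₂ + cos φ₁ cos φ₂ cos Δλ,  σ = 1.6325 rad → d_gc = 10389.0 km
Rhumb line: Δψ = -1.6940, q = Δφ/Δψ = 0.6357, d_rh = R√(Δφ²+q²Δλ²) = 12485.2 km
Excess = 12485.2 − 10389.0 = 2096.2 ≈ 2096 km

2096 km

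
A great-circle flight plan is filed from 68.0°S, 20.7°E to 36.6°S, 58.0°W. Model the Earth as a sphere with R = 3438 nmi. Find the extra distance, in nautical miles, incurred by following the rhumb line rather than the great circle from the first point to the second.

173 nmi

Great circle: cos σ = sin φ₁ sin φ₂ + cos φ₁ cos φ₂ cos Δλ,  σ = 0.9125 rad → d_gc = 3137.3 nmi
Rhumb line: Δψ = +0.9507, q = Δφ/Δψ = 0.5765, d_rh = R√(Δφ²+q²Δλ²) = 3310.7 nmi
Excess = 3310.7 − 3137.3 = 173.4 ≈ 173 nmi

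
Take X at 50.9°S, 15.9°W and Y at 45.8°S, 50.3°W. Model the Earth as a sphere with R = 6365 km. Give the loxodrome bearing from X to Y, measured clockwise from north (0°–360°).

282.6°

Δψ = ln[tan(π/4+φ₂/2)/tan(π/4+φ₁/2)] = +0.1341
Δλ = -0.6004 rad (taken the short way round)
course = atan2(Δλ, Δψ) = 282.59°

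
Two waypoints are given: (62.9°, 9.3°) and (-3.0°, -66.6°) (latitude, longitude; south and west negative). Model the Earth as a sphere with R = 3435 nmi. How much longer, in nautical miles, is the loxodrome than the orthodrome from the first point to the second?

Great circle: cos σ = sin φ₁ sin φ₂ + cos φ₁ cos φ₂ cos Δλ,  σ = 1.5065 rad → d_gc = 5174.9 nmi
Rhumb line: Δψ = -1.4753, q = Δφ/Δψ = 0.7796, d_rh = R√(Δφ²+q²Δλ²) = 5309.8 nmi
Excess = 5309.8 − 5174.9 = 134.9 ≈ 135 nmi

135 nmi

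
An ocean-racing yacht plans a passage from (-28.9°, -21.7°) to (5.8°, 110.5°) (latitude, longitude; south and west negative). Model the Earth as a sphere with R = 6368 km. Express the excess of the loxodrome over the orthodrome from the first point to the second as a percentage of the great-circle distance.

2.1%

Great circle: σ = 2.2574 rad → d_gc = Rσ = 14375.0 km
Rhumb: Δφ = +0.6056, Δλ = +2.3073, Δψ = +0.6287, q = Δφ/Δψ = 0.9634 → d_rh = R√(Δφ²+q²Δλ²) = 14670.8 km
Excess = (14670.8 − 14375.0) / 14375.0 = 295.8 / 14375.0 = 2.06% ≈ 2.1%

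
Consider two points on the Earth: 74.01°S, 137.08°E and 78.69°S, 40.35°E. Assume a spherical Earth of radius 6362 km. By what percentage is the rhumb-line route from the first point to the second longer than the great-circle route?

Great circle: σ = 0.3588 rad → d_gc = Rσ = 2282.8 km
Rhumb: Δφ = -0.0817, Δλ = -1.6883, Δψ = -0.3495, q = Δφ/Δψ = 0.2337 → d_rh = R√(Δφ²+q²Δλ²) = 2563.1 km
Excess = (2563.1 − 2282.8) / 2282.8 = 280.3 / 2282.8 = 12.28% ≈ 12.3%

12.3%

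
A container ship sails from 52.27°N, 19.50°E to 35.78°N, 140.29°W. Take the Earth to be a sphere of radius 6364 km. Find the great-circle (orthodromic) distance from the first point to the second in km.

10019 km

Haversine: a = sin²(Δφ/2)+cos φ₁ cos φ₂ sin²(Δλ/2) = 0.50173;  σ = 2·atan2(√a,√(1−a))
σ = 90.198° → d = Rσ = 6364·1.57426 = 10019 km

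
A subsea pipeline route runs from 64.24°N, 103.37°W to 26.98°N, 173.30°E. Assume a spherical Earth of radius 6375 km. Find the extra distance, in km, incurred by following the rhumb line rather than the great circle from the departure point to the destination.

374 km

Great circle: cos σ = sin φ₁ sin φ₂ + cos φ₁ cos φ₂ cos Δλ,  σ = 1.1000 rad → d_gc = 7012.6 km
Rhumb line: Δψ = -0.9862, q = Δφ/Δψ = 0.6594, d_rh = R√(Δφ²+q²Δλ²) = 7387.0 km
Excess = 7387.0 − 7012.6 = 374.4 ≈ 374 km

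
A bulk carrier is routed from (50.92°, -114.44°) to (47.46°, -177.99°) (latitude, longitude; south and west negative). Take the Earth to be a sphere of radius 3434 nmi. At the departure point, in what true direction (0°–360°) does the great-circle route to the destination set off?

290.9°

θ = atan2( sin Δλ·cos φ₂ ,  cos φ₁ sin φ₂ − sin φ₁ cos φ₂ cos Δλ )
  = atan2(-0.6053, +0.2307) = 290.86°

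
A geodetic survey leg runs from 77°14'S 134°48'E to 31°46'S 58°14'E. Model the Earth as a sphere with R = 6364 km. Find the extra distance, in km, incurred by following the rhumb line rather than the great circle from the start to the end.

335 km

Great circle: cos σ = sin φ₁ sin φ₂ + cos φ₁ cos φ₂ cos Δλ,  σ = 0.9799 rad → d_gc = 6236.2 km
Rhumb line: Δψ = +1.6052, q = Δφ/Δψ = 0.4944, d_rh = R√(Δφ²+q²Δλ²) = 6571.2 km
Excess = 6571.2 − 6236.2 = 335.0 ≈ 335 km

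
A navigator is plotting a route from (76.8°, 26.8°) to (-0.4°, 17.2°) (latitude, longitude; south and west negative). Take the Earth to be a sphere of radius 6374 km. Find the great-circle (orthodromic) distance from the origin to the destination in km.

Haversine: a = sin²(Δφ/2)+cos φ₁ cos φ₂ sin²(Δλ/2) = 0.39082;  σ = 2·atan2(√a,√(1−a))
σ = 77.388° → d = Rσ = 6374·1.35067 = 8609 km

8609 km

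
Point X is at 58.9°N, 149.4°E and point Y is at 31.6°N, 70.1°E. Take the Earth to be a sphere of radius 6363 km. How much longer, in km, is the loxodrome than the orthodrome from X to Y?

300 km

Great circle: cos σ = sin φ₁ sin φ₂ + cos φ₁ cos φ₂ cos Δλ,  σ = 1.0118 rad → d_gc = 6437.9 km
Rhumb line: Δψ = -0.6974, q = Δφ/Δψ = 0.6833, d_rh = R√(Δφ²+q²Δλ²) = 6737.8 km
Excess = 6737.8 − 6437.9 = 299.9 ≈ 300 km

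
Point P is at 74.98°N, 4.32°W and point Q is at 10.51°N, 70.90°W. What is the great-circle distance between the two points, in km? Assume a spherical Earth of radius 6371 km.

8216 km

cos σ = sin φ₁ sin φ₂ + cos φ₁ cos φ₂ cos Δλ
      = sin(74.98°)sin(10.51°) + cos(74.98°)cos(10.51°)cos(-66.58°) = 0.2775
σ = 73.892° → d = Rσ = 6371·1.28965 = 8216 km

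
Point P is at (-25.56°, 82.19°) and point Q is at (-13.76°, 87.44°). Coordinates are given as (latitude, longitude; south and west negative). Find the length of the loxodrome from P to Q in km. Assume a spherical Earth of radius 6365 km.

1421 km

Δψ = ln[tan(π/4+φ₂/2)/tan(π/4+φ₁/2)] = +0.2192;  Δφ = +0.2059 rad,  Δλ = +0.0916 rad
q = Δφ/Δψ = 0.9396
d = R·√(Δφ² + q²Δλ²) = 6365·0.22322 = 1421 km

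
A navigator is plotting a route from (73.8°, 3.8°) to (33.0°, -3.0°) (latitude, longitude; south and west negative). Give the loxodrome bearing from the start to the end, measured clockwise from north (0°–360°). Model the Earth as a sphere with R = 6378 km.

185.1°

Δψ = ln[tan(π/4+φ₂/2)/tan(π/4+φ₁/2)] = -1.3389
Δλ = -0.1187 rad (taken the short way round)
course = atan2(Δλ, Δψ) = 185.07°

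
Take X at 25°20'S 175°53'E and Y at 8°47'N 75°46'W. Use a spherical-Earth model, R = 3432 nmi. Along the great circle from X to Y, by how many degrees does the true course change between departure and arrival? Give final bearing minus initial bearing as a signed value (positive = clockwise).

-23.6°

At departure: θ₁ = atan2(sin Δλ cos φ₂, cos φ₁ sin φ₂ − sin φ₁ cos φ₂ cos Δλ) = 89.70°
At arrival: θ₂ = atan2(sin Δλ cos φ₁, −cos φ₂ sin φ₁ + sin φ₂ cos φ₁ cos Δλ) = 66.14°
Δθ = θ₂ − θ₁ = -23.6°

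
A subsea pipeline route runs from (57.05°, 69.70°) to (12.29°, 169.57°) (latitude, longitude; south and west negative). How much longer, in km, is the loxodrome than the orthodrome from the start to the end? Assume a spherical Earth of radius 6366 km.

Great circle: cos σ = sin φ₁ sin φ₂ + cos φ₁ cos φ₂ cos Δλ,  σ = 1.4832 rad → d_gc = 9441.8 km
Rhumb line: Δψ = -1.0021, q = Δφ/Δψ = 0.7796, d_rh = R√(Δφ²+q²Δλ²) = 9978.0 km
Excess = 9978.0 − 9441.8 = 536.2 ≈ 536 km

536 km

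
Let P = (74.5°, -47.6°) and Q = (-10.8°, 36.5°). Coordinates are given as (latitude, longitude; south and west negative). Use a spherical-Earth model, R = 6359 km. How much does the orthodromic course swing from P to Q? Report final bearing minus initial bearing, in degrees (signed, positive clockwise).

+65.8°

At departure: θ₁ = atan2(sin Δλ cos φ₂, cos φ₁ sin φ₂ − sin φ₁ cos φ₂ cos Δλ) = 98.58°
At arrival: θ₂ = atan2(sin Δλ cos φ₁, −cos φ₂ sin φ₁ + sin φ₂ cos φ₁ cos Δλ) = 164.39°
Δθ = θ₂ − θ₁ = +65.8°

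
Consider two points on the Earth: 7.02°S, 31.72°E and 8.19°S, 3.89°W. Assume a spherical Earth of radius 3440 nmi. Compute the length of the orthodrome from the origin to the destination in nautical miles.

2120 nmi

cos σ = sin φ₁ sin φ₂ + cos φ₁ cos φ₂ cos Δλ
      = sin(-7.02°)sin(-8.19°) + cos(-7.02°)cos(-8.19°)cos(-35.61°) = 0.8161
σ = 35.305° → d = Rσ = 3440·0.61619 = 2120 nmi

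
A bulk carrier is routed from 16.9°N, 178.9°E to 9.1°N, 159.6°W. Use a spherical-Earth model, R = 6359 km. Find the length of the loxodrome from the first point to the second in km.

2479 km

Δψ = ln[tan(π/4+φ₂/2)/tan(π/4+φ₁/2)] = -0.1398;  Δφ = -0.1361 rad,  Δλ = +0.3752 rad
q = Δφ/Δψ = 0.9735
d = R·√(Δφ² + q²Δλ²) = 6359·0.38986 = 2479 km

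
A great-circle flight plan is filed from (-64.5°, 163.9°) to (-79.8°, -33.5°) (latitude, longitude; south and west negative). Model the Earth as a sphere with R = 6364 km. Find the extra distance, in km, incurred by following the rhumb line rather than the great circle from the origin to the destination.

Great circle: cos σ = sin φ₁ sin φ₂ + cos φ₁ cos φ₂ cos Δλ,  σ = 0.6171 rad → d_gc = 3927.1 km
Rhumb line: Δψ = -0.9303, q = Δφ/Δψ = 0.2870, d_rh = R√(Δφ²+q²Δλ²) = 5455.3 km
Excess = 5455.3 − 3927.1 = 1528.2 ≈ 1528 km

1528 km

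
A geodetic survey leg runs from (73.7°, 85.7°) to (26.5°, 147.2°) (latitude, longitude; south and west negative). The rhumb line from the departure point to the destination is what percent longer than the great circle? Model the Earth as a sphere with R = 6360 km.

Great circle: σ = 0.9907 rad → d_gc = Rσ = 6300.8 km
Rhumb: Δφ = -0.8238, Δλ = +1.0734, Δψ = -1.4635, q = Δφ/Δψ = 0.5629 → d_rh = R√(Δφ²+q²Δλ²) = 6497.5 km
Excess = (6497.5 − 6300.8) / 6300.8 = 196.7 / 6300.8 = 3.12% ≈ 3.1%

3.1%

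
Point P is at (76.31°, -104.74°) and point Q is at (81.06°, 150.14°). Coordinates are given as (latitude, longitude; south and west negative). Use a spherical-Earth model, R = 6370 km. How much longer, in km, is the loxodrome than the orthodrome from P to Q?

301 km

Great circle: cos σ = sin φ₁ sin φ₂ + cos φ₁ cos φ₂ cos Δλ,  σ = 0.3169 rad → d_gc = 2018.9 km
Rhumb line: Δψ = +0.4289, q = Δφ/Δψ = 0.1933, d_rh = R√(Δφ²+q²Δλ²) = 2320.1 km
Excess = 2320.1 − 2018.9 = 301.2 ≈ 301 km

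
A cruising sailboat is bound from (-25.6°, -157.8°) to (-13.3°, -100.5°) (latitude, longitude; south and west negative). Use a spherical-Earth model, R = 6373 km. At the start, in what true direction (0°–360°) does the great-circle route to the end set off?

88.6°

θ = atan2( sin Δλ·cos φ₂ ,  cos φ₁ sin φ₂ − sin φ₁ cos φ₂ cos Δλ )
  = atan2(+0.8189, +0.0197) = 88.62°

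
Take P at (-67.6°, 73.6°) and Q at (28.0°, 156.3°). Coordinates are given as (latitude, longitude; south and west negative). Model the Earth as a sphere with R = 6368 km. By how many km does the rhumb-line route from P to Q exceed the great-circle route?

Great circle: cos σ = sin φ₁ sin φ₂ + cos φ₁ cos φ₂ cos Δλ,  σ = 1.9728 rad → d_gc = 12563.0 km
Rhumb line: Δψ = +2.1289, q = Δφ/Δψ = 0.7838, d_rh = R√(Δφ²+q²Δλ²) = 12837.2 km
Excess = 12837.2 − 12563.0 = 274.2 ≈ 274 km

274 km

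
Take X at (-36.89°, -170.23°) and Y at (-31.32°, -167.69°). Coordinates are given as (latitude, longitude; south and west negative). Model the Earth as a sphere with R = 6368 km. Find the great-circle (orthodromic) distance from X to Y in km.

Haversine: a = sin²(Δφ/2)+cos φ₁ cos φ₂ sin²(Δλ/2) = 0.00270;  σ = 2·atan2(√a,√(1−a))
σ = 5.953° → d = Rσ = 6368·0.10390 = 662 km

662 km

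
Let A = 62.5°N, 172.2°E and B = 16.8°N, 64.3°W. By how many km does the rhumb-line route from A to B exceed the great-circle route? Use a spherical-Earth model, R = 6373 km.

Great circle: cos σ = sin φ₁ sin φ₂ + cos φ₁ cos φ₂ cos Δλ,  σ = 1.5584 rad → d_gc = 9931.69 km
Rhumb line: Δψ = -1.1102, q = Δφ/Δψ = 0.7184, d_rh = R√(Δφ²+q²Δλ²) = 11101.18 km
Excess = 11101.18 − 9931.69 = 1169.49 ≈ 1169 km

1169 km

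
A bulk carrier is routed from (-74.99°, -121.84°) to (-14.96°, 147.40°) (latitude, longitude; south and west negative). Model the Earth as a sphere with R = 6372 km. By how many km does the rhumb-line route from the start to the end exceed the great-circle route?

550 km

Great circle: cos σ = sin φ₁ sin φ₂ + cos φ₁ cos φ₂ cos Δλ,  σ = 1.3222 rad → d_gc = 8425.2 km
Rhumb line: Δψ = +1.7628, q = Δφ/Δψ = 0.5944, d_rh = R√(Δφ²+q²Δλ²) = 8975.5 km
Excess = 8975.5 − 8425.2 = 550.3 ≈ 550 km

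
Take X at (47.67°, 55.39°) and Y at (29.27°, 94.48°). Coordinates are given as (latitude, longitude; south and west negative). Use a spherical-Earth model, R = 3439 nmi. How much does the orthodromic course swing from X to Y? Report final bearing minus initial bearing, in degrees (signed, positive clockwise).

Initial bearing θ₁ = atan2(sin Δλ cos φ₂, cos φ₁ sin φ₂ − sin φ₁ cos φ₂ cos Δλ) = 107.30°
Final bearing θ₂ = (initial bearing from the destination back to the start) + 180° = 132.52°
Δθ = θ₂ − θ₁ = +25.2°

+25.2°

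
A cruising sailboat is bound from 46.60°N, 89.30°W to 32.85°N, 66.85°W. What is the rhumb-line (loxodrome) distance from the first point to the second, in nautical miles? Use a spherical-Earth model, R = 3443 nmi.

1322 nmi

Rhumb course C = atan2(Δλ, Δψ) with Δψ = ln[tan(π/4+φ₂/2)/tan(π/4+φ₁/2)] = -0.3138, Δλ = +0.3918 → C = 128.69°
d = R·|Δφ| / |cos C| = 3443·0.23998 / 0.62514 = 1322 nmi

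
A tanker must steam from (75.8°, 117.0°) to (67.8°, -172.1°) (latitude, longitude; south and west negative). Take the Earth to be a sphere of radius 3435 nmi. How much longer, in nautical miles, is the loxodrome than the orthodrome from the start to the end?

79 nmi

Great circle: cos σ = sin φ₁ sin φ₂ + cos φ₁ cos φ₂ cos Δλ,  σ = 0.3820 rad → d_gc = 1312.3 nmi
Rhumb line: Δψ = -0.4543, q = Δφ/Δψ = 0.3073, d_rh = R√(Δφ²+q²Δλ²) = 1391.6 nmi
Excess = 1391.6 − 1312.3 = 79.3 ≈ 79 nmi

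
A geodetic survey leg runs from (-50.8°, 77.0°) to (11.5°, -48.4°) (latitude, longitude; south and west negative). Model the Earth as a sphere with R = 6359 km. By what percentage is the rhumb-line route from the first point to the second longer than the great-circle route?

Great circle: σ = 2.1098 rad → d_gc = Rσ = 13416.1 km
Rhumb: Δφ = +1.0873, Δλ = -2.1886, Δψ = +1.2347, q = Δφ/Δψ = 0.8807 → d_rh = R√(Δφ²+q²Δλ²) = 14072.7 km
Excess = (14072.7 − 13416.1) / 13416.1 = 656.6 / 13416.1 = 4.89% ≈ 4.9%

4.9%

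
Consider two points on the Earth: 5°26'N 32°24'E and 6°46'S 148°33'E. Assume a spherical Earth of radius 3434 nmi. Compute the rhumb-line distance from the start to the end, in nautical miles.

Rhumb course C = atan2(Δλ, Δψ) with Δψ = ln[tan(π/4+φ₂/2)/tan(π/4+φ₁/2)] = -0.2133, Δλ = +2.0272 → C = 96.01°
d = R·|Δφ| / |cos C| = 3434·0.21293 / 0.10466 = 6986 nmi

6986 nmi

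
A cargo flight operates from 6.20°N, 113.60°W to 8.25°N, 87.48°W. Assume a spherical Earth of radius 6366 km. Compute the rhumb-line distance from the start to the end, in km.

Δψ = ln[tan(π/4+φ₂/2)/tan(π/4+φ₁/2)] = +0.0361;  Δφ = +0.0358 rad,  Δλ = +0.4559 rad
q = Δφ/Δψ = 0.9920
d = R·√(Δφ² + q²Δλ²) = 6366·0.45365 = 2888 km

2888 km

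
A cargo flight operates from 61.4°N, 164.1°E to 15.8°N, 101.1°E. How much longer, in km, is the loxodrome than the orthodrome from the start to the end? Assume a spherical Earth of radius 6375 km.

164 km

Great circle: cos σ = sin φ₁ sin φ₂ + cos φ₁ cos φ₂ cos Δλ,  σ = 1.1061 rad → d_gc = 7051.3 km
Rhumb line: Δψ = -1.0876, q = Δφ/Δψ = 0.7318, d_rh = R√(Δφ²+q²Δλ²) = 7214.9 km
Excess = 7214.9 − 7051.3 = 163.6 ≈ 164 km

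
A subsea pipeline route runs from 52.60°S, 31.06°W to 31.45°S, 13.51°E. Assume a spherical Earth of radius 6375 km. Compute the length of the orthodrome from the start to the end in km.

Haversine: a = sin²(Δφ/2)+cos φ₁ cos φ₂ sin²(Δλ/2) = 0.10819;  σ = 2·atan2(√a,√(1−a))
σ = 38.407° → d = Rσ = 6375·0.67033 = 4273 km

4273 km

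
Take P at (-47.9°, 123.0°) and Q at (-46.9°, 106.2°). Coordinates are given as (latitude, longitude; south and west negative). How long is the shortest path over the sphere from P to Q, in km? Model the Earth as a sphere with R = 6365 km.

1266 km

cos σ = sin φ₁ sin φ₂ + cos φ₁ cos φ₂ cos Δλ
      = sin(-47.90°)sin(-46.90°) + cos(-47.90°)cos(-46.90°)cos(-16.80°) = 0.9803
σ = 11.393° → d = Rσ = 6365·0.19884 = 1266 km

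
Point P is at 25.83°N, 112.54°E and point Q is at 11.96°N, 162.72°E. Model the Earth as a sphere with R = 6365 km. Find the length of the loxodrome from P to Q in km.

5479 km

Δψ = ln[tan(π/4+φ₂/2)/tan(π/4+φ₁/2)] = -0.2566;  Δφ = -0.2421 rad,  Δλ = +0.8758 rad
q = Δφ/Δψ = 0.9433
d = R·√(Δφ² + q²Δλ²) = 6365·0.86085 = 5479 km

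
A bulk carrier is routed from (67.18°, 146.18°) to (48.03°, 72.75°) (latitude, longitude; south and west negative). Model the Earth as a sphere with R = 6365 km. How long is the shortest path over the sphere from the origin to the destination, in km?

4510 km

Haversine: a = sin²(Δφ/2)+cos φ₁ cos φ₂ sin²(Δλ/2) = 0.12037;  σ = 2·atan2(√a,√(1−a))
σ = 40.600° → d = Rσ = 6365·0.70861 = 4510 km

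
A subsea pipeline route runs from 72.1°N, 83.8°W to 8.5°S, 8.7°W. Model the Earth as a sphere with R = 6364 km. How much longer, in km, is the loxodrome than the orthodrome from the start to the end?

Great circle: cos σ = sin φ₁ sin φ₂ + cos φ₁ cos φ₂ cos Δλ,  σ = 1.6333 rad → d_gc = 10394.5 km
Rhumb line: Δψ = -1.9973, q = Δφ/Δψ = 0.7043, d_rh = R√(Δφ²+q²Δλ²) = 10708.1 km
Excess = 10708.1 − 10394.5 = 313.6 ≈ 314 km

314 km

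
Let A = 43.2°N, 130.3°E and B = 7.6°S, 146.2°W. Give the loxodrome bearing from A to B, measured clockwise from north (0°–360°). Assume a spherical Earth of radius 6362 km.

Δψ = ln[tan(π/4+φ₂/2)/tan(π/4+φ₁/2)] = -0.9707
Δλ = +1.4573 rad (taken the short way round)
course = atan2(Δλ, Δψ) = 123.67°

123.7°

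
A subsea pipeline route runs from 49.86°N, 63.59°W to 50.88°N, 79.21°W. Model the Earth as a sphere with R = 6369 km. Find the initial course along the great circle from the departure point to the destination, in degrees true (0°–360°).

N = sin Δλ·cos φ₂ = -0.1699;  D = cos φ₁ sin φ₂ − sin φ₁ cos φ₂ cos Δλ = +0.0356
initial course = atan2(N, D) = 281.84°

281.8°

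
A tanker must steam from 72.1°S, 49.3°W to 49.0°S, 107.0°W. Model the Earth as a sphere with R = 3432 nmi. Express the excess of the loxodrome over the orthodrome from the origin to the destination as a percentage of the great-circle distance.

Great circle: σ = 0.5990 rad → d_gc = Rσ = 2055.6 nmi
Rhumb: Δφ = +0.4032, Δλ = -1.0071, Δψ = +0.8646, q = Δφ/Δψ = 0.4663 → d_rh = R√(Δφ²+q²Δλ²) = 2124.2 nmi
Excess = (2124.2 − 2055.6) / 2055.6 = 68.6 / 2055.6 = 3.34% ≈ 3.3%

3.3%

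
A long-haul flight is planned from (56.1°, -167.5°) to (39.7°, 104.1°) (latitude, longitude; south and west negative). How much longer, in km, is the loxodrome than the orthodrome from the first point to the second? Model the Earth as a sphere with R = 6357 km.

Great circle: cos σ = sin φ₁ sin φ₂ + cos φ₁ cos φ₂ cos Δλ,  σ = 0.9978 rad → d_gc = 6342.9 km
Rhumb line: Δψ = -0.4321, q = Δφ/Δψ = 0.6624, d_rh = R√(Δφ²+q²Δλ²) = 6747.3 km
Excess = 6747.3 − 6342.9 = 404.4 ≈ 404 km

404 km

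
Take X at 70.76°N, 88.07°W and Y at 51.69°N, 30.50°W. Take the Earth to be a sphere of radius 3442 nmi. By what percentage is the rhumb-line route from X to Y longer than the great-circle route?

3.4%

Great circle: σ = 0.5541 rad → d_gc = Rσ = 1907.1 nmi
Rhumb: Δφ = -0.3328, Δλ = +1.0048, Δψ = -0.7175, q = Δφ/Δψ = 0.4639 → d_rh = R√(Δφ²+q²Δλ²) = 1971.3 nmi
Excess = (1971.3 − 1907.1) / 1907.1 = 64.2 / 1907.1 = 3.37% ≈ 3.4%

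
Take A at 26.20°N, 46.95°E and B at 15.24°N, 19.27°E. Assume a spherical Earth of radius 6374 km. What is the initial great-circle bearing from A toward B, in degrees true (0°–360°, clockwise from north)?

252.5°

N = sin Δλ·cos φ₂ = -0.4482;  D = cos φ₁ sin φ₂ − sin φ₁ cos φ₂ cos Δλ = -0.1414
initial course = atan2(N, D) = 252.49°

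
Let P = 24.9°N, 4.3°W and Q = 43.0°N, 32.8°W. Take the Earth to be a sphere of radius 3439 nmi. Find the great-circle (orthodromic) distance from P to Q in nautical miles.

cos σ = sin φ₁ sin φ₂ + cos φ₁ cos φ₂ cos Δλ
      = sin(24.90°)sin(43.00°) + cos(24.90°)cos(43.00°)cos(-28.50°) = 0.8701
σ = 29.527° → d = Rσ = 3439·0.51534 = 1772 nmi

1772 nmi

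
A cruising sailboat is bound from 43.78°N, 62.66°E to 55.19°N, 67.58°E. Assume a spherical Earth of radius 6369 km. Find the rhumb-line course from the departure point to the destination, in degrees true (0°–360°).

15.6°

Δψ = ln[tan(π/4+φ₂/2)/tan(π/4+φ₁/2)] = +0.3085
Δλ = +0.0859 rad (taken the short way round)
course = atan2(Δλ, Δψ) = 15.56°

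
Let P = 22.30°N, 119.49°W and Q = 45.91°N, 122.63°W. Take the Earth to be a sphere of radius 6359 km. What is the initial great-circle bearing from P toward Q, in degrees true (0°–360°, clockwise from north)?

354.6°

θ = atan2( sin Δλ·cos φ₂ ,  cos φ₁ sin φ₂ − sin φ₁ cos φ₂ cos Δλ )
  = atan2(-0.0381, +0.4009) = 354.57°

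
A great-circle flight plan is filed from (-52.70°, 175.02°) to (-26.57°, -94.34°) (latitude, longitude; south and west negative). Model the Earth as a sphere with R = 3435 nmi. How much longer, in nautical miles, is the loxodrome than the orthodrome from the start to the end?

218 nmi

Great circle: cos σ = sin φ₁ sin φ₂ + cos φ₁ cos φ₂ cos Δλ,  σ = 1.2135 rad → d_gc = 4168.3 nmi
Rhumb line: Δψ = +0.6049, q = Δφ/Δψ = 0.7540, d_rh = R√(Δφ²+q²Δλ²) = 4386.5 nmi
Excess = 4386.5 − 4168.3 = 218.2 ≈ 218 nmi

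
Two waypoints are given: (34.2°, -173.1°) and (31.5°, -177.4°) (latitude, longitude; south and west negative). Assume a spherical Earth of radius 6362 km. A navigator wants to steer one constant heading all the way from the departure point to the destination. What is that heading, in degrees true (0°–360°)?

Meridional parts: M(φ₁)=+0.6359, M(φ₂)=+0.5798 → ΔM = -0.0561;  Δλ = -0.0750 rad
tan C = Δλ / ΔM = +1.3377 → C = 233.22°

233.2°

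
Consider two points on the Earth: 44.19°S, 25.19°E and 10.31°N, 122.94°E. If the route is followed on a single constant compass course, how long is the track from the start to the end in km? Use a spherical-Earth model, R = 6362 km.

11606 km

Rhumb course C = atan2(Δλ, Δψ) with Δψ = ln[tan(π/4+φ₂/2)/tan(π/4+φ₁/2)] = +1.0424, Δλ = +1.7061 → C = 58.57°
d = R·|Δφ| / |cos C| = 6362·0.95120 / 0.52140 = 11606 km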